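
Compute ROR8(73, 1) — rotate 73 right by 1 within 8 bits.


Rotate 0b1001001 right by 1 (8-bit) = 0b10100100 = 164

164


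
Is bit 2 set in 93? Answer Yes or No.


0b1011101, bit 2 = 1. Yes

Yes


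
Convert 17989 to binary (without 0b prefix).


17989 = 100011001000101 in binary

100011001000101


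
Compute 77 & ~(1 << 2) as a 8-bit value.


77 & ~(1 << 2) = 73

73


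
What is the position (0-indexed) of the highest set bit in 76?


0b1001100. Highest set bit at position 6

6


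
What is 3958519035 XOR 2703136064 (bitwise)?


0b11101011111100100011010011111011 ^ 0b10100001000111101001010101000000 = 0b1001010111011001010000110111011 = 1257021883

1257021883


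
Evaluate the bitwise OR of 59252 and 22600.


0b1110011101110100 | 0b101100001001000 = 0b1111111101111100 = 65404

65404


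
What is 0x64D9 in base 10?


64D9 hex = 25817 decimal

25817


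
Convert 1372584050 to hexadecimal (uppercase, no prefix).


1372584050 = 51CFF872 hex

51CFF872


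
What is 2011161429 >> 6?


0b1110111110111111110001101010101 >> 6 = 0b1110111110111111110001101 = 31424397

31424397


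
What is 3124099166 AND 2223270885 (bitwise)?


0b10111010001101011111100001011110 & 0b10000100100001000110101111100101 = 0b10000000000001000110100001000100 = 2147772484

2147772484


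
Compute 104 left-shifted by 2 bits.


0b1101000 << 2 = 0b110100000 = 416

416


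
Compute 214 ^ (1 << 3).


214 ^ (1 << 3) = 214 ^ 8 = 222

222


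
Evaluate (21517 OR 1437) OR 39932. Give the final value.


Step 1: 21517 | 1437 = 21917
Step 2: 21917 | 39932 = 57341

57341


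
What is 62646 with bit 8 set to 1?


62646 | (1 << 8) = 62646 | 256 = 62902

62902


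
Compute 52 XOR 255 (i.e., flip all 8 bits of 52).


52 ^ 255 = 203

203


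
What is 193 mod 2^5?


193 & 31 = 1

1


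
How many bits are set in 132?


0b10000100 has 2 set bits

2


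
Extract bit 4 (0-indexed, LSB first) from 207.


0b11001111, position 4 = 0

0


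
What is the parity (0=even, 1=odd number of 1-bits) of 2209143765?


0b10000011101011001101101111010101 has 18 ones => parity 0

0


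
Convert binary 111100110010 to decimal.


111100110010 in decimal = 3890

3890


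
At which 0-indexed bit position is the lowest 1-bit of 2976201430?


0b10110001011001010011101011010110. Lowest set bit at position 1

1


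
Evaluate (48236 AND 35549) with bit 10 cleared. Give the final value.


Step 1: 48236 & 35549 = 34892
Step 2: 34892 & ~(1 << 10) = 34892

34892


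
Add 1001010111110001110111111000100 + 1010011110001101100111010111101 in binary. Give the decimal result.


1001010111110001110111111000100 + 1010011110001101100111010111101 = 10011110101111111011111010000001 = 2663366273

2663366273


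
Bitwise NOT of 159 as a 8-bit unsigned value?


~0b10011111 = 0b1100000 = 96 (8-bit unsigned)

96


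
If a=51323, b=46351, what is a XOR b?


51323 ^ 46351 = 32116

32116


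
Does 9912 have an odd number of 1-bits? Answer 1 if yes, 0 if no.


0b10011010111000 has 7 ones => parity 1

1


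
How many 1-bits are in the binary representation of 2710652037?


0b10100001100100010100010010000101 has 11 set bits

11


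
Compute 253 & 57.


0b11111101 & 0b111001 = 0b111001 = 57

57


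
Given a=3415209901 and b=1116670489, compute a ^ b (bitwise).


3415209901 ^ 1116670489 = 2298543540

2298543540


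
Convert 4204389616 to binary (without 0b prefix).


4204389616 = 11111010100110011110010011110000 in binary

11111010100110011110010011110000


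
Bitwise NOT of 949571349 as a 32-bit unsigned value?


~0b111000100110010100111100010101 = 0b11000111011001101011000011101010 = 3345395946 (32-bit unsigned)

3345395946


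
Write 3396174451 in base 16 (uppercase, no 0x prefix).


3396174451 = CA6D8273 hex

CA6D8273


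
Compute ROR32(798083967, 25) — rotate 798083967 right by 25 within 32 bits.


Rotate 0b101111100100011100101101111111 right by 25 (32-bit) = 0b11001000111001011011111110010111 = 3370499991

3370499991


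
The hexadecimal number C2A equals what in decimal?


C2A hex = 3114 decimal

3114


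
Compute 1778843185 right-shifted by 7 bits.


0b1101010000001101111111000110001 >> 7 = 0b110101000000110111111100 = 13897212

13897212


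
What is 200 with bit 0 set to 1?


200 | (1 << 0) = 200 | 1 = 201

201


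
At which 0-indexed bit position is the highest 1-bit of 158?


0b10011110. Highest set bit at position 7

7


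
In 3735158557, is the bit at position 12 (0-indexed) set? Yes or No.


0b11011110101000011111111100011101, bit 12 = 1. Yes

Yes


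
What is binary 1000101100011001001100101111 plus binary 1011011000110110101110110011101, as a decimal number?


1000101100011001001100101111 + 1011011000110110101110110011101 = 1100011110011001111000011001100 = 1674375372

1674375372


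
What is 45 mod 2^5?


45 & 31 = 13

13


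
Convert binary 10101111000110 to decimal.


10101111000110 in decimal = 11206

11206


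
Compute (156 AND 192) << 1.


Step 1: 156 & 192 = 128
Step 2: 128 << 1 = 256

256


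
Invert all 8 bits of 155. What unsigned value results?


155 ^ 255 = 100

100


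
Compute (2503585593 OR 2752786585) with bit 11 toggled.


Step 1: 2503585593 | 2752786585 = 3040722873
Step 2: 3040722873 ^ (1 << 11) = 3040722873 ^ 2048 = 3040720825

3040720825


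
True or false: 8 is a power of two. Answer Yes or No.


0b1000. Only one bit set => Yes

Yes


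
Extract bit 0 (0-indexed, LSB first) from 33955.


0b1000010010100011, position 0 = 1

1


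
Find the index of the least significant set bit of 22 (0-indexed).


0b10110. Lowest set bit at position 1

1


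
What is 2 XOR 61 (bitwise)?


0b10 ^ 0b111101 = 0b111111 = 63

63


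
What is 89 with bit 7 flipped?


89 ^ (1 << 7) = 89 ^ 128 = 217

217


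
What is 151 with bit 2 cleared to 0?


151 & ~(1 << 2) = 147

147


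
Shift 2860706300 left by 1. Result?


0b10101010100000101110100111111100 << 1 = 0b101010101000001011101001111111000 = 5721412600

5721412600


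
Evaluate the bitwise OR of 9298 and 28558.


0b10010001010010 | 0b110111110001110 = 0b110111111011110 = 28638

28638


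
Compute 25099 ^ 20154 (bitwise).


0b110001000001011 ^ 0b100111010111010 = 0b10110010110001 = 11441

11441


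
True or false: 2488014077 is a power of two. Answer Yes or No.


0b10010100010011000001010011111101. Multiple bits set => No

No


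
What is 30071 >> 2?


0b111010101110111 >> 2 = 0b1110101011101 = 7517

7517


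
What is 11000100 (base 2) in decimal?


11000100 in decimal = 196

196


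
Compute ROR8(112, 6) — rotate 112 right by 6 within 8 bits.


Rotate 0b1110000 right by 6 (8-bit) = 0b11000001 = 193

193


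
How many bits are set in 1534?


0b10111111110 has 9 set bits

9


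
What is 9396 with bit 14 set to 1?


9396 | (1 << 14) = 9396 | 16384 = 25780

25780


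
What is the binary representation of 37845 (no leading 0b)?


37845 = 1001001111010101 in binary

1001001111010101


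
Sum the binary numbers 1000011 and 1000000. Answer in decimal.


1000011 + 1000000 = 10000011 = 131

131


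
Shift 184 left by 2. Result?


0b10111000 << 2 = 0b1011100000 = 736

736


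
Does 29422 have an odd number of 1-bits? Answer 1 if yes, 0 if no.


0b111001011101110 has 10 ones => parity 0

0


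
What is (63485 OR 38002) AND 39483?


Step 1: 63485 | 38002 = 63487
Step 2: 63487 & 39483 = 37435

37435


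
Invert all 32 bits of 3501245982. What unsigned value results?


3501245982 ^ 4294967295 = 793721313

793721313


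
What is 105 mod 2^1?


105 & 1 = 1

1


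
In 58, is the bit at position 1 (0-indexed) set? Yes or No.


0b111010, bit 1 = 1. Yes

Yes


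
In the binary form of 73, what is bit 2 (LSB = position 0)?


0b1001001, position 2 = 0

0


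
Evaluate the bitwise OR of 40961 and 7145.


0b1010000000000001 | 0b1101111101001 = 0b1011101111101001 = 48105

48105


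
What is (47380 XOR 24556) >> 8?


Step 1: 47380 ^ 24556 = 59128
Step 2: 59128 >> 8 = 230

230


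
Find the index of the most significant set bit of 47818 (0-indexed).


0b1011101011001010. Highest set bit at position 15

15


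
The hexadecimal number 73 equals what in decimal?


73 hex = 115 decimal

115


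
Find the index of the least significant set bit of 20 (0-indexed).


0b10100. Lowest set bit at position 2

2


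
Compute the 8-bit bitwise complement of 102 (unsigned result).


~0b1100110 = 0b10011001 = 153 (8-bit unsigned)

153


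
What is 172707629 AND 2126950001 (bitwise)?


0b1010010010110100111100101101 & 0b1111110110001101010111001110001 = 0b1010010000100000111000100001 = 172101153

172101153


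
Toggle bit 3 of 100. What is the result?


100 ^ (1 << 3) = 100 ^ 8 = 108

108


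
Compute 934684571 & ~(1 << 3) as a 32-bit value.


934684571 & ~(1 << 3) = 934684563

934684563


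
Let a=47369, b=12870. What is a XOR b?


47369 ^ 12870 = 35663

35663


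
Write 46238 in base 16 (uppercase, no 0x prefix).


46238 = B49E hex

B49E


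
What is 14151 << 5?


0b11011101000111 << 5 = 0b1101110100011100000 = 452832

452832


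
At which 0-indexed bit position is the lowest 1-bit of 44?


0b101100. Lowest set bit at position 2

2


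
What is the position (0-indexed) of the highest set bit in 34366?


0b1000011000111110. Highest set bit at position 15

15


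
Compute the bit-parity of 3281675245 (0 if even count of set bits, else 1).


0b11000011100110100110001111101101 has 18 ones => parity 0

0


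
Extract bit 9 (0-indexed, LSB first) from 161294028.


0b1001100111010010011011001100, position 9 = 1

1


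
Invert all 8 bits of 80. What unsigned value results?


80 ^ 255 = 175

175


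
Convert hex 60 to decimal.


60 hex = 96 decimal

96


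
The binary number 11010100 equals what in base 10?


11010100 in decimal = 212

212


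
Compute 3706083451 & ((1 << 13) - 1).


3706083451 & 8191 = 6267

6267


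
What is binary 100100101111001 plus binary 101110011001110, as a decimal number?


100100101111001 + 101110011001110 = 1010011001000111 = 42567

42567


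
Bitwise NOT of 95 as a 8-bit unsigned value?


~0b1011111 = 0b10100000 = 160 (8-bit unsigned)

160


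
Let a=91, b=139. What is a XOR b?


91 ^ 139 = 208

208


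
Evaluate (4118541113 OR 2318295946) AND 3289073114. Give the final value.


Step 1: 4118541113 | 2318295946 = 4286575547
Step 2: 4286575547 & 3289073114 = 3289072026

3289072026


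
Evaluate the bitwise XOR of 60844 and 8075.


0b1110110110101100 ^ 0b1111110001011 = 0b1111001000100111 = 61991

61991


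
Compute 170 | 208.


0b10101010 | 0b11010000 = 0b11111010 = 250

250


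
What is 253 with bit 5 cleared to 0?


253 & ~(1 << 5) = 221

221


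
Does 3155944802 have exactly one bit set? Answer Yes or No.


0b10111100000110111110010101100010. Multiple bits set => No

No


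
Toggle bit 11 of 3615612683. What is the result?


3615612683 ^ (1 << 11) = 3615612683 ^ 2048 = 3615610635

3615610635


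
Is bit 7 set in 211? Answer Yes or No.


0b11010011, bit 7 = 1. Yes

Yes


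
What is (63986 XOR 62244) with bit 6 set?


Step 1: 63986 ^ 62244 = 2774
Step 2: 2774 | (1 << 6) = 2774 | 64 = 2774

2774


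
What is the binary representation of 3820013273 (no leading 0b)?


3820013273 = 11100011101100001100011011011001 in binary

11100011101100001100011011011001


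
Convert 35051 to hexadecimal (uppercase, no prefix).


35051 = 88EB hex

88EB


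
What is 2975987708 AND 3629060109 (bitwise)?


0b10110001011000011111011111111100 & 0b11011000010011110001000000001101 = 0b10010000010000010001000000001100 = 2420183052

2420183052


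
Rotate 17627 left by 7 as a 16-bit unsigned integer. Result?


Rotate 0b100010011011011 left by 7 (16-bit) = 0b110110110100010 = 28066

28066


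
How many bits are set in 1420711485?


0b1010100101011100101011000111101 has 17 set bits

17


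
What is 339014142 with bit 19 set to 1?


339014142 | (1 << 19) = 339014142 | 524288 = 339538430

339538430


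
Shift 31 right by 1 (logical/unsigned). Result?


0b11111 >> 1 = 0b1111 = 15

15


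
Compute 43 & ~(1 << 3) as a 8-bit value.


43 & ~(1 << 3) = 35

35


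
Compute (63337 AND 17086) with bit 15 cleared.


Step 1: 63337 & 17086 = 16936
Step 2: 16936 & ~(1 << 15) = 16936

16936


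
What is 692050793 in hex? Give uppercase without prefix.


692050793 = 293FDB69 hex

293FDB69


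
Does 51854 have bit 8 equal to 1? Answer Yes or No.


0b1100101010001110, bit 8 = 0. No

No


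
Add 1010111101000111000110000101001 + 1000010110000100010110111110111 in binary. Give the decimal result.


1010111101000111000110000101001 + 1000010110000100010110111110111 = 10011010011001011011101000100000 = 2590358048

2590358048


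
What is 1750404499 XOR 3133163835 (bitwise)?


0b1101000010101010000110110010011 ^ 0b10111010110000000100100100111011 = 0b11010010100101010100010010101000 = 3532997800

3532997800


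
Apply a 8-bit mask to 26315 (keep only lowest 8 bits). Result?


26315 & 255 = 203

203


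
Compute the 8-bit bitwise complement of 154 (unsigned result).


~0b10011010 = 0b1100101 = 101 (8-bit unsigned)

101


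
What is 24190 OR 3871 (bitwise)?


0b101111001111110 | 0b111100011111 = 0b101111101111111 = 24447

24447


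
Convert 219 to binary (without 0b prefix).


219 = 11011011 in binary

11011011


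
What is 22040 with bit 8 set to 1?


22040 | (1 << 8) = 22040 | 256 = 22296

22296


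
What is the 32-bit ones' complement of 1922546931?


1922546931 ^ 4294967295 = 2372420364

2372420364


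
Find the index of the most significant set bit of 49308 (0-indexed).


0b1100000010011100. Highest set bit at position 15

15


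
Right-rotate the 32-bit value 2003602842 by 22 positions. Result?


Rotate 0b1110111011011001000110110011010 right by 22 (32-bit) = 0b10110010001101100110100111011101 = 2989910493

2989910493


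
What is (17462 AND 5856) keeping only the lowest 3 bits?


Step 1: 17462 & 5856 = 1056
Step 2: 1056 & 7 = 0

0


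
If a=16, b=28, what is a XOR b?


16 ^ 28 = 12

12


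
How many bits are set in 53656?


0b1101000110011000 has 7 set bits

7


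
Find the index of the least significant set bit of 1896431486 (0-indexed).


0b1110001000010010011111101111110. Lowest set bit at position 1

1


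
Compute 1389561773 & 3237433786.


0b1010010110100110000011110101101 & 0b11000000111101110101000110111010 = 0b1000000110100110000000110101000 = 1087570344

1087570344


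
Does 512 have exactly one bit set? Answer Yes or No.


0b1000000000. Only one bit set => Yes

Yes


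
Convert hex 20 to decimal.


20 hex = 32 decimal

32


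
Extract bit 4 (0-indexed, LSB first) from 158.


0b10011110, position 4 = 1

1


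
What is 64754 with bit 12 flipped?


64754 ^ (1 << 12) = 64754 ^ 4096 = 60658

60658


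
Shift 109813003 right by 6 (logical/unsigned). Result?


0b110100010111001110100001011 >> 6 = 0b110100010111001110100 = 1715828

1715828


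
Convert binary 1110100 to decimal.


1110100 in decimal = 116

116


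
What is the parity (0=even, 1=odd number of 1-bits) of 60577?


0b1110110010100001 has 8 ones => parity 0

0


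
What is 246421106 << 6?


0b1110101100000001011001110010 << 6 = 0b1110101100000001011001110010000000 = 15770950784

15770950784


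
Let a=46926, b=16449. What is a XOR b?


46926 ^ 16449 = 63247

63247


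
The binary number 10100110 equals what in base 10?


10100110 in decimal = 166

166


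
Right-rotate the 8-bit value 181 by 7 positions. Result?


Rotate 0b10110101 right by 7 (8-bit) = 0b1101011 = 107

107


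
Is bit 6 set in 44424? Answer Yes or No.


0b1010110110001000, bit 6 = 0. No

No


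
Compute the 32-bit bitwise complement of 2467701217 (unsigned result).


~0b10010011000101100010000111100001 = 0b1101100111010011101111000011110 = 1827266078 (32-bit unsigned)

1827266078


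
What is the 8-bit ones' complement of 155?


155 ^ 255 = 100

100


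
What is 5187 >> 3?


0b1010001000011 >> 3 = 0b1010001000 = 648

648


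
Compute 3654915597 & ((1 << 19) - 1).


3654915597 & 524287 = 103949

103949


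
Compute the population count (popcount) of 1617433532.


0b1100000011010000001001110111100 has 13 set bits

13


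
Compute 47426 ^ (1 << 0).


47426 ^ (1 << 0) = 47426 ^ 1 = 47427

47427


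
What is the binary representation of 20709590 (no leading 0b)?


20709590 = 1001111000000000011010110 in binary

1001111000000000011010110


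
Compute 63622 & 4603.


0b1111100010000110 & 0b1000111111011 = 0b1000010000010 = 4226

4226


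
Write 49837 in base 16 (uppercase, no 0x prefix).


49837 = C2AD hex

C2AD


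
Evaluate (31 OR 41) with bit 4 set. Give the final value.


Step 1: 31 | 41 = 63
Step 2: 63 | (1 << 4) = 63 | 16 = 63

63


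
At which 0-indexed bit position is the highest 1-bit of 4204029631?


0b11111010100101000110011010111111. Highest set bit at position 31

31


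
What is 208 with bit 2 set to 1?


208 | (1 << 2) = 208 | 4 = 212

212


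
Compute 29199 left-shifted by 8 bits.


0b111001000001111 << 8 = 0b11100100000111100000000 = 7474944

7474944


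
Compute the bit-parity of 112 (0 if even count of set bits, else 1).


0b1110000 has 3 ones => parity 1

1


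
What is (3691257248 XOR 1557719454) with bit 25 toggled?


Step 1: 3691257248 ^ 1557719454 = 2161964094
Step 2: 2161964094 ^ (1 << 25) = 2161964094 ^ 33554432 = 2195518526

2195518526


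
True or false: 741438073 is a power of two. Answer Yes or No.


0b101100001100010111001001111001. Multiple bits set => No

No


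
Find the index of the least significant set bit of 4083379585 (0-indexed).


0b11110011011000110110110110000001. Lowest set bit at position 0

0


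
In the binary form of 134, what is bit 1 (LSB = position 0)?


0b10000110, position 1 = 1

1


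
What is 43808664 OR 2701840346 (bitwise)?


0b10100111000111011110011000 | 0b10100001000010101100111111011010 = 0b10100011100111101111111111011010 = 2745106394

2745106394


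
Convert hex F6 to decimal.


F6 hex = 246 decimal

246


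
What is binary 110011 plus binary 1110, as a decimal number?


110011 + 1110 = 1000001 = 65

65


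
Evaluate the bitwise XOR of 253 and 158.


0b11111101 ^ 0b10011110 = 0b1100011 = 99

99


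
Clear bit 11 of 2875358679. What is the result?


2875358679 & ~(1 << 11) = 2875356631

2875356631


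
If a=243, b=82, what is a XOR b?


243 ^ 82 = 161

161


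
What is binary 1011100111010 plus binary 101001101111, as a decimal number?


1011100111010 + 101001101111 = 10000110101001 = 8617

8617


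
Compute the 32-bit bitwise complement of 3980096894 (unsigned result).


~0b11101101001110110111010101111110 = 0b10010110001001000101010000001 = 314870401 (32-bit unsigned)

314870401


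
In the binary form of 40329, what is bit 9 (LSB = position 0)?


0b1001110110001001, position 9 = 0

0


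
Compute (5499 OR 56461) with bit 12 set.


Step 1: 5499 | 56461 = 56831
Step 2: 56831 | (1 << 12) = 56831 | 4096 = 56831

56831


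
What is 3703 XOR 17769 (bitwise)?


0b111001110111 ^ 0b100010101101001 = 0b100101100011110 = 19230

19230


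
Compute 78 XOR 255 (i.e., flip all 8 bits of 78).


78 ^ 255 = 177

177


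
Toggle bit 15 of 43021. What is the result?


43021 ^ (1 << 15) = 43021 ^ 32768 = 10253

10253


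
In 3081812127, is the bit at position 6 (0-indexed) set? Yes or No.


0b10110111101100001011100010011111, bit 6 = 0. No

No


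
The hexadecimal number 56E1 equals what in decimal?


56E1 hex = 22241 decimal

22241


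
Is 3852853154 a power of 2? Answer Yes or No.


0b11100101101001011101111110100010. Multiple bits set => No

No


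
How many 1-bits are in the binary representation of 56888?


0b1101111000111000 has 9 set bits

9


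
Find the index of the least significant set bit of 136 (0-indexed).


0b10001000. Lowest set bit at position 3

3


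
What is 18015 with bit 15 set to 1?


18015 | (1 << 15) = 18015 | 32768 = 50783

50783


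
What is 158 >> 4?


0b10011110 >> 4 = 0b1001 = 9

9


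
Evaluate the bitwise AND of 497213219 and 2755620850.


0b11101101000101101111100100011 & 0b10100100001111110110111111110010 = 0b100001000100100111100100010 = 69357346

69357346


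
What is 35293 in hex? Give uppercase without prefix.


35293 = 89DD hex

89DD


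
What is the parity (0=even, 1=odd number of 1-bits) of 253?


0b11111101 has 7 ones => parity 1

1


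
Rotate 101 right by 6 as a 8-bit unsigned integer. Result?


Rotate 0b1100101 right by 6 (8-bit) = 0b10010101 = 149

149


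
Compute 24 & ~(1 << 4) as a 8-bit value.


24 & ~(1 << 4) = 8

8


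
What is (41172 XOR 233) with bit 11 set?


Step 1: 41172 ^ 233 = 41021
Step 2: 41021 | (1 << 11) = 41021 | 2048 = 43069

43069


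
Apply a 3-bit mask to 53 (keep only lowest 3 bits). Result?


53 & 7 = 5

5


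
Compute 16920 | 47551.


0b100001000011000 | 0b1011100110111111 = 0b1111101110111111 = 64447

64447


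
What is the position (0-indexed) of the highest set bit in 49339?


0b1100000010111011. Highest set bit at position 15

15


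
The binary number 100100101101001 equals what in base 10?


100100101101001 in decimal = 18793

18793


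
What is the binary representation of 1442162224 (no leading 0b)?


1442162224 = 1010101111101011010011000110000 in binary

1010101111101011010011000110000


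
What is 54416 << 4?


0b1101010010010000 << 4 = 0b11010100100100000000 = 870656

870656


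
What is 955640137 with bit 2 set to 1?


955640137 | (1 << 2) = 955640137 | 4 = 955640141

955640141


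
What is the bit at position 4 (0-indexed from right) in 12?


0b1100, position 4 = 0

0


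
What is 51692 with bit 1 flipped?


51692 ^ (1 << 1) = 51692 ^ 2 = 51694

51694


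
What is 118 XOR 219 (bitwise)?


0b1110110 ^ 0b11011011 = 0b10101101 = 173

173


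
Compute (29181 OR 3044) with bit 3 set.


Step 1: 29181 | 3044 = 31741
Step 2: 31741 | (1 << 3) = 31741 | 8 = 31741

31741


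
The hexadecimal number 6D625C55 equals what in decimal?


6D625C55 hex = 1835162709 decimal

1835162709


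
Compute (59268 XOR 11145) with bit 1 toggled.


Step 1: 59268 ^ 11145 = 52237
Step 2: 52237 ^ (1 << 1) = 52237 ^ 2 = 52239

52239


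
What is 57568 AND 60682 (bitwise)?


0b1110000011100000 & 0b1110110100001010 = 0b1110000000000000 = 57344

57344


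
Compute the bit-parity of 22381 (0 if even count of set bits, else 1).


0b101011101101101 has 10 ones => parity 0

0


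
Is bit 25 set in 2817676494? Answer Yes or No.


0b10100111111100100101010011001110, bit 25 = 1. Yes

Yes


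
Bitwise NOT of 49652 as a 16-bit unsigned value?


~0b1100000111110100 = 0b11111000001011 = 15883 (16-bit unsigned)

15883


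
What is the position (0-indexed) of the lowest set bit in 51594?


0b1100100110001010. Lowest set bit at position 1

1


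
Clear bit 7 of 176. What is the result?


176 & ~(1 << 7) = 48

48


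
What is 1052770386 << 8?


0b111110110000000000000001010010 << 8 = 0b11111011000000000000000101001000000000 = 269509218816

269509218816


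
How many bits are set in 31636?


0b111101110010100 has 9 set bits

9


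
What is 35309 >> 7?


0b1000100111101101 >> 7 = 0b100010011 = 275

275


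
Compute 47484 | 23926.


0b1011100101111100 | 0b101110101110110 = 0b1111110101111110 = 64894

64894


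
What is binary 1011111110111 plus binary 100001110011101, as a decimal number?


1011111110111 + 100001110011101 = 101101110010100 = 23444

23444


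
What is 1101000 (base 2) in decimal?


1101000 in decimal = 104

104


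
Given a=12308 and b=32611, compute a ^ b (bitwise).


12308 ^ 32611 = 20343

20343


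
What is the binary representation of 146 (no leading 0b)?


146 = 10010010 in binary

10010010


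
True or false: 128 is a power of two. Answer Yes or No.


0b10000000. Only one bit set => Yes

Yes


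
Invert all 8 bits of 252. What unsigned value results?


252 ^ 255 = 3

3


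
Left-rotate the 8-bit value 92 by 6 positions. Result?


Rotate 0b1011100 left by 6 (8-bit) = 0b10111 = 23

23


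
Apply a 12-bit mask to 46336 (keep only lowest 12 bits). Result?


46336 & 4095 = 1280

1280


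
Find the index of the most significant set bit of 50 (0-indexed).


0b110010. Highest set bit at position 5

5


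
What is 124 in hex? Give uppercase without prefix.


124 = 7C hex

7C


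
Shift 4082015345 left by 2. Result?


0b11110011010011101001110001110001 << 2 = 0b1111001101001110100111000111000100 = 16328061380

16328061380


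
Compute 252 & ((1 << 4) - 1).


252 & 15 = 12

12


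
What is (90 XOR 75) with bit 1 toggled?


Step 1: 90 ^ 75 = 17
Step 2: 17 ^ (1 << 1) = 17 ^ 2 = 19

19


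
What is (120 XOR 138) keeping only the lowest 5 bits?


Step 1: 120 ^ 138 = 242
Step 2: 242 & 31 = 18

18


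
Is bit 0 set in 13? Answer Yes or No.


0b1101, bit 0 = 1. Yes

Yes


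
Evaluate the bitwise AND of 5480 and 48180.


0b1010101101000 & 0b1011110000110100 = 0b1010000100000 = 5152

5152


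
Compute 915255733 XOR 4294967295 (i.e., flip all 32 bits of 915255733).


915255733 ^ 4294967295 = 3379711562

3379711562


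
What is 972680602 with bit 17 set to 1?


972680602 | (1 << 17) = 972680602 | 131072 = 972811674

972811674


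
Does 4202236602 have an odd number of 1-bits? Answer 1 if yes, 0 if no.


0b11111010011110010000101010111010 has 18 ones => parity 0

0


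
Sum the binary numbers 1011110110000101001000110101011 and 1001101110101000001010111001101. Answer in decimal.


1011110110000101001000110101011 + 1001101110101000001010111001101 = 10101100100101101010011101111000 = 2895554424

2895554424


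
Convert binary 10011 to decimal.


10011 in decimal = 19

19


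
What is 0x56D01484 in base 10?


56D01484 hex = 1456477316 decimal

1456477316


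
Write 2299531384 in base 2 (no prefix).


2299531384 = 10001001000100000001000001111000 in binary

10001001000100000001000001111000


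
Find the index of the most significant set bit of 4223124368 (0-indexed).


0b11111011101101111100001110010000. Highest set bit at position 31

31


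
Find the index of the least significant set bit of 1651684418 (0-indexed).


0b1100010011100101011010001000010. Lowest set bit at position 1

1


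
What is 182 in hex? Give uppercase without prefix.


182 = B6 hex

B6


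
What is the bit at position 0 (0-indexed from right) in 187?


0b10111011, position 0 = 1

1


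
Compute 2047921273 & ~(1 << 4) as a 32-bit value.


2047921273 & ~(1 << 4) = 2047921257

2047921257


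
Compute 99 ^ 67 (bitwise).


0b1100011 ^ 0b1000011 = 0b100000 = 32

32


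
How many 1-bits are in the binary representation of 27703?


0b110110000110111 has 9 set bits

9


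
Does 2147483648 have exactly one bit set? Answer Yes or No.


0b10000000000000000000000000000000. Only one bit set => Yes

Yes


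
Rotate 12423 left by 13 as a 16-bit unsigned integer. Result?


Rotate 0b11000010000111 left by 13 (16-bit) = 0b1110011000010000 = 58896

58896


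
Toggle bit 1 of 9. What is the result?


9 ^ (1 << 1) = 9 ^ 2 = 11

11


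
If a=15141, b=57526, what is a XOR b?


15141 ^ 57526 = 56211

56211


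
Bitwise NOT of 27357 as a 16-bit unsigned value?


~0b110101011011101 = 0b1001010100100010 = 38178 (16-bit unsigned)

38178


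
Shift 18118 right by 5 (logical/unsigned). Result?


0b100011011000110 >> 5 = 0b1000110110 = 566

566


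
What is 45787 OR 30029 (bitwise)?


0b1011001011011011 | 0b111010101001101 = 0b1111011111011111 = 63455

63455


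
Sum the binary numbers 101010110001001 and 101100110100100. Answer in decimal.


101010110001001 + 101100110100100 = 1010111100101101 = 44845

44845


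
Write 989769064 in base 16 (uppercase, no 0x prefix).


989769064 = 3AFEAD68 hex

3AFEAD68


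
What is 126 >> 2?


0b1111110 >> 2 = 0b11111 = 31

31


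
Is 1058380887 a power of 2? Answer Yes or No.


0b111111000101011001110001010111. Multiple bits set => No

No


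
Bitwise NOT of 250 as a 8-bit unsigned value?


~0b11111010 = 0b101 = 5 (8-bit unsigned)

5


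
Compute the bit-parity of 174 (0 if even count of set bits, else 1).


0b10101110 has 5 ones => parity 1

1


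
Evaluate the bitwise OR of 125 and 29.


0b1111101 | 0b11101 = 0b1111101 = 125

125


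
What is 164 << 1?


0b10100100 << 1 = 0b101001000 = 328

328


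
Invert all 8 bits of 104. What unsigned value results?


104 ^ 255 = 151

151


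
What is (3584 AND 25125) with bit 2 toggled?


Step 1: 3584 & 25125 = 512
Step 2: 512 ^ (1 << 2) = 512 ^ 4 = 516

516


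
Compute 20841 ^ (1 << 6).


20841 ^ (1 << 6) = 20841 ^ 64 = 20777

20777


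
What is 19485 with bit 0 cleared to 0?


19485 & ~(1 << 0) = 19484

19484


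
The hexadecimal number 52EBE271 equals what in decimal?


52EBE271 hex = 1391190641 decimal

1391190641


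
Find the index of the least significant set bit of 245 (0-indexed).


0b11110101. Lowest set bit at position 0

0


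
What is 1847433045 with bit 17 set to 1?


1847433045 | (1 << 17) = 1847433045 | 131072 = 1847564117

1847564117


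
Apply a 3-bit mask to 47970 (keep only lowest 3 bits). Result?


47970 & 7 = 2

2


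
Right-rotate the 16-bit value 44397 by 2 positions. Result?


Rotate 0b1010110101101101 right by 2 (16-bit) = 0b110101101011011 = 27483

27483


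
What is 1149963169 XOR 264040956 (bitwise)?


0b1000100100010110000101110100001 ^ 0b1111101111001111000111111100 = 0b1001011001101111111101001011101 = 1261959773

1261959773


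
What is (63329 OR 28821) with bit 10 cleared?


Step 1: 63329 | 28821 = 63477
Step 2: 63477 & ~(1 << 10) = 62453

62453


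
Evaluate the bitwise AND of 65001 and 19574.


0b1111110111101001 & 0b100110001110110 = 0b100110001100000 = 19552

19552


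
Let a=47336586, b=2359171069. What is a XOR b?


47336586 ^ 2359171069 = 2387368823

2387368823


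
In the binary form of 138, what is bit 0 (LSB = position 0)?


0b10001010, position 0 = 0

0


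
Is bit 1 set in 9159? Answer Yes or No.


0b10001111000111, bit 1 = 1. Yes

Yes


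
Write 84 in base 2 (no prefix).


84 = 1010100 in binary

1010100


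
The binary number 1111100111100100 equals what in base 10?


1111100111100100 in decimal = 63972

63972


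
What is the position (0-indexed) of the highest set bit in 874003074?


0b110100000110000011101010000010. Highest set bit at position 29

29


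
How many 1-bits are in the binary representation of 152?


0b10011000 has 3 set bits

3


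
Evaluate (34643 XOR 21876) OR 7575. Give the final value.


Step 1: 34643 ^ 21876 = 53799
Step 2: 53799 | 7575 = 57271

57271


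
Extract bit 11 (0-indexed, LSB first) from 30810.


0b111100001011010, position 11 = 1

1


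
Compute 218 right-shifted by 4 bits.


0b11011010 >> 4 = 0b1101 = 13

13


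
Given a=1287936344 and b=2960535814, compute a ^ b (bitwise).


1287936344 ^ 2960535814 = 4239550558

4239550558


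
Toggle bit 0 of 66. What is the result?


66 ^ (1 << 0) = 66 ^ 1 = 67

67


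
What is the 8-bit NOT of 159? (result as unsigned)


~0b10011111 = 0b1100000 = 96 (8-bit unsigned)

96


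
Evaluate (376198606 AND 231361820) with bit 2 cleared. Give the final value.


Step 1: 376198606 & 231361820 = 71845132
Step 2: 71845132 & ~(1 << 2) = 71845128

71845128


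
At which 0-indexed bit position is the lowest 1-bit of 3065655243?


0b10110110101110100010111111001011. Lowest set bit at position 0

0


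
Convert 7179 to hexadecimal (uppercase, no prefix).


7179 = 1C0B hex

1C0B


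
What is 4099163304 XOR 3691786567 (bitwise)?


0b11110100010101000100010010101000 ^ 0b11011100000011000011000101000111 = 0b101000010110000111010111101111 = 676885999

676885999


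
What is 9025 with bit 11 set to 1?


9025 | (1 << 11) = 9025 | 2048 = 11073

11073


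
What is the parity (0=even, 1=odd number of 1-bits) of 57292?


0b1101111111001100 has 11 ones => parity 1

1


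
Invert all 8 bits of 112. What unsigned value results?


112 ^ 255 = 143

143


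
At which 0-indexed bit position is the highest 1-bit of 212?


0b11010100. Highest set bit at position 7

7


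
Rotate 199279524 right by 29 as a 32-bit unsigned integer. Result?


Rotate 0b1011111000001100001110100100 right by 29 (32-bit) = 0b1011111000001100001110100100000 = 1594236192

1594236192


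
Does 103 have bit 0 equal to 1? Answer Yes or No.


0b1100111, bit 0 = 1. Yes

Yes


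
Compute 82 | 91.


0b1010010 | 0b1011011 = 0b1011011 = 91

91


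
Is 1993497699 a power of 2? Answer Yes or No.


0b1110110110100100101110001100011. Multiple bits set => No

No


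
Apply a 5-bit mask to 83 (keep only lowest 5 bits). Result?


83 & 31 = 19

19


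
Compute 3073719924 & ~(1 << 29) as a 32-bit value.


3073719924 & ~(1 << 29) = 2536849012

2536849012


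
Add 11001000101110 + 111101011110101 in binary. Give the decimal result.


11001000101110 + 111101011110101 = 1010110100100011 = 44323

44323


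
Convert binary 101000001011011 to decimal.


101000001011011 in decimal = 20571

20571


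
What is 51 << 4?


0b110011 << 4 = 0b1100110000 = 816

816


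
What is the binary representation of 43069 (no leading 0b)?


43069 = 1010100000111101 in binary

1010100000111101


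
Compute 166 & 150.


0b10100110 & 0b10010110 = 0b10000110 = 134

134


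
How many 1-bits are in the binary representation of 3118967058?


0b10111001111001111010100100010010 has 17 set bits

17


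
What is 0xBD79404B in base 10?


BD79404B hex = 3178840139 decimal

3178840139


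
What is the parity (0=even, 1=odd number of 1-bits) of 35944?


0b1000110001101000 has 6 ones => parity 0

0


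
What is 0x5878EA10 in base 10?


5878EA10 hex = 1484319248 decimal

1484319248


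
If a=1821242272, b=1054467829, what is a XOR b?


1821242272 ^ 1054467829 = 1381242197

1381242197


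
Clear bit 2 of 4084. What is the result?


4084 & ~(1 << 2) = 4080

4080


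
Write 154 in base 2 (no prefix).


154 = 10011010 in binary

10011010


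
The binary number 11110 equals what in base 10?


11110 in decimal = 30

30


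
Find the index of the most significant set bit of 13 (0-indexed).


0b1101. Highest set bit at position 3

3


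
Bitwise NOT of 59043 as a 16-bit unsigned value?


~0b1110011010100011 = 0b1100101011100 = 6492 (16-bit unsigned)

6492


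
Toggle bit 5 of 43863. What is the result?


43863 ^ (1 << 5) = 43863 ^ 32 = 43895

43895


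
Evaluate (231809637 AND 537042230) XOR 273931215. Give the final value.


Step 1: 231809637 & 537042230 = 36
Step 2: 36 ^ 273931215 = 273931243

273931243


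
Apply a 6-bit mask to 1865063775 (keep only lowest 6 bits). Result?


1865063775 & 63 = 31

31


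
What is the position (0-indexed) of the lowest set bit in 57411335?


0b11011011000000011100000111. Lowest set bit at position 0

0


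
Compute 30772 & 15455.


0b111100000110100 & 0b11110001011111 = 0b11100000010100 = 14356

14356


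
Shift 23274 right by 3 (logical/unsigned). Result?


0b101101011101010 >> 3 = 0b101101011101 = 2909

2909


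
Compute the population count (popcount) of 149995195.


0b1000111100001011111010111011 has 17 set bits

17


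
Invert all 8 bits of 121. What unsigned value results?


121 ^ 255 = 134

134


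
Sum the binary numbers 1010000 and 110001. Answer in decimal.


1010000 + 110001 = 10000001 = 129

129


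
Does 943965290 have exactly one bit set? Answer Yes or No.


0b111000010000111100010001101010. Multiple bits set => No

No


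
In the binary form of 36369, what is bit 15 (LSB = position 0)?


0b1000111000010001, position 15 = 1

1


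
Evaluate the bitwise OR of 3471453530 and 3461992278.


0b11001110111010100010110101011010 | 0b11001110010110011100111101010110 = 0b11001110111110111110111101011110 = 3472617310

3472617310


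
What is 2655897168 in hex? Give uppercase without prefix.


2655897168 = 9E4DC650 hex

9E4DC650


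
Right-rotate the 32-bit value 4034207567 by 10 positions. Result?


Rotate 0b11110000011101010001111101001111 right by 10 (32-bit) = 0b11010011111111000001110101000111 = 3556515143

3556515143


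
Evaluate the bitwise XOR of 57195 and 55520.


0b1101111101101011 ^ 0b1101100011100000 = 0b11110001011 = 1931

1931


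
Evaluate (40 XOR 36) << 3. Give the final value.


Step 1: 40 ^ 36 = 12
Step 2: 12 << 3 = 96

96


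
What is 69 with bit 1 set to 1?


69 | (1 << 1) = 69 | 2 = 71

71


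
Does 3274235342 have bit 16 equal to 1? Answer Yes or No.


0b11000011001010001101110111001110, bit 16 = 0. No

No


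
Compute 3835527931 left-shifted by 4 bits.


0b11100100100111011000001011111011 << 4 = 0b111001001001110110000010111110110000 = 61368446896

61368446896


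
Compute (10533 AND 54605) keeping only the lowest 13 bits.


Step 1: 10533 & 54605 = 261
Step 2: 261 & 8191 = 261

261


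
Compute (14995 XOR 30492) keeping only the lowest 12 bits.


Step 1: 14995 ^ 30492 = 19855
Step 2: 19855 & 4095 = 3471

3471


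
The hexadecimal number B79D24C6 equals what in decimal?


B79D24C6 hex = 3080529094 decimal

3080529094


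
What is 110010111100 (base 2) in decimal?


110010111100 in decimal = 3260

3260


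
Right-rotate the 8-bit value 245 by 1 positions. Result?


Rotate 0b11110101 right by 1 (8-bit) = 0b11111010 = 250

250


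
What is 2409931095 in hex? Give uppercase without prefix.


2409931095 = 8FA4A157 hex

8FA4A157


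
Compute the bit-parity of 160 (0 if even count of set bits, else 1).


0b10100000 has 2 ones => parity 0

0


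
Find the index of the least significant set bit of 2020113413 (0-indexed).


0b1111000011010000111110000000101. Lowest set bit at position 0

0


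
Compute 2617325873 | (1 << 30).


2617325873 | (1 << 30) = 2617325873 | 1073741824 = 3691067697

3691067697
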